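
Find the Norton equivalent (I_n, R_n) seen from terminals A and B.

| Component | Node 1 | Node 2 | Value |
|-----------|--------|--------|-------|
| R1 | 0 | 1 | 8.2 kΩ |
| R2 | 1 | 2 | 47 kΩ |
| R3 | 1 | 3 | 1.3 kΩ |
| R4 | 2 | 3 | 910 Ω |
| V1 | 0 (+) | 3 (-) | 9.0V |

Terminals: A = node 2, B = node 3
Find the Thévenin equivalent first; then I_n = V_th/R_th and R_n = R_th.
Step 1 — V_th is the open-circuit voltage V_A - V_B (nothing connected across the terminals).
Nodal analysis, taking node 3 as the 0 V reference.
Source V1 fixes V_0 = 9 V.
KCL at each unknown node (sum of currents leaving = 0; resistances in Ω):
  Node 1: (V_1 - 9)/8200 + (V_1 - V_2)/47000 + (V_1 - 0)/1300 = 0
  Node 2: (V_2 - V_1)/47000 + (V_2 - 0)/910 = 0
Collecting terms (coefficients in siemens):
  0.0009125·V_1 - 0.00002128·V_2 = 0.001098
  0.00112·V_2 - 0.00002128·V_1 = 0
Determinant D = (0.0009125)(0.00112) - (-0.00002128)(-0.00002128) = 0.000001022
V_1 = [(0.001098)(0.00112) - (-0.00002128)(0)]/D = 1.203 V
V_2 = [(0.0009125)(0) - (0.001098)(-0.00002128)]/D = 0.02286 V
V_th = V_2 - V_3 = 0.02286 - 0 = 0.02286 V
Step 2 — R_th: zero the source — replace V1 by a short circuit (node 3 merges into node 0) — and find the resistance seen between A (node 2) and B (node 0).
Reduce the network between node 2 (A) and node 0 (B) by series/parallel combination:
  Rp1 = R1 ‖ R3 (parallel, both between nodes 0 and 1) = 1/(1/8200 + 1/1300) = 1122 Ω
  Rs1 = R2 + Rp1 (series, joined only at node 1) = 47000 + 1122 = 48120 Ω
  Rp2 = R4 ‖ Rs1 (parallel, both between nodes 0 and 2) = 1/(1/910 + 1/48120) = 893.1 Ω
R_th = 893.1 Ω
I_n = V_th/R_th = 0.02286/893.1 = 0.00002559 A, and R_n = R_th = 893.1 Ω

Final answer: I_n = 2.559e-05 A, R_n = 893.1 Ω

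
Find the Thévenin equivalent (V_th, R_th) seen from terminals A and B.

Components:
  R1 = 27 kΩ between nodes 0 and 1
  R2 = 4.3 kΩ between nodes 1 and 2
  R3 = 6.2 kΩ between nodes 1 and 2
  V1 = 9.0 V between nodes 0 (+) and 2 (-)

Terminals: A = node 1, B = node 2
Step 1 — V_th is the open-circuit voltage V_A - V_B (nothing connected across the terminals).
Nodal analysis, taking node 2 as the 0 V reference.
Source V1 fixes V_0 = 9 V.
KCL at each unknown node (sum of currents leaving = 0; resistances in Ω):
  Node 1: (V_1 - 9)/27000 + (V_1 - 0)/4300 + (V_1 - 0)/6200 = 0
Collecting terms: 0.0004309 × V_1 = 0.0003333  =>  V_1 = 0.7736 V
V_th = V_1 - V_2 = 0.7736 - 0 = 0.7736 V
Step 2 — R_th: zero the source — replace V1 by a short circuit (node 2 merges into node 0) — and find the resistance seen between A (node 1) and B (node 0).
Reduce the network between node 1 (A) and node 0 (B) by series/parallel combination:
  Rp1 = R1 ‖ R2 ‖ R3 (parallel, all between nodes 0 and 1) = 1/(1/27000 + 1/4300 + 1/6200) = 2321 Ω
R_th = 2.321 kΩ

Final answer: V_th = 0.7736 V, R_th = 2.321 kΩ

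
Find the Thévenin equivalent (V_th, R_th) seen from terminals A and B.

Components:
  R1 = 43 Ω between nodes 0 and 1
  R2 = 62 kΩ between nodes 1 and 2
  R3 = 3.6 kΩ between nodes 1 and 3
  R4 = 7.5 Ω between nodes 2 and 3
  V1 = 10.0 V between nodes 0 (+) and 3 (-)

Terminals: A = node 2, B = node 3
Step 1 — V_th is the open-circuit voltage V_A - V_B (nothing connected across the terminals).
Nodal analysis, taking node 3 as the 0 V reference.
Source V1 fixes V_0 = 10 V.
KCL at each unknown node (sum of currents leaving = 0; resistances in Ω):
  Node 1: (V_1 - 10)/43 + (V_1 - V_2)/62000 + (V_1 - 0)/3600 = 0
  Node 2: (V_2 - V_1)/62000 + (V_2 - 0)/7.5 = 0
Collecting terms (coefficients in siemens):
  0.02355·V_1 - 0.00001613·V_2 = 0.2326
  0.1333·V_2 - 0.00001613·V_1 = 0
Determinant D = (0.02355)(0.1333) - (-0.00001613)(-0.00001613) = 0.00314
V_1 = [(0.2326)(0.1333) - (-0.00001613)(0)]/D = 9.875 V
V_2 = [(0.02355)(0) - (0.2326)(-0.00001613)]/D = 0.001194 V
V_th = V_2 - V_3 = 0.001194 - 0 = 0.001194 V
Step 2 — R_th: zero the source — replace V1 by a short circuit (node 3 merges into node 0) — and find the resistance seen between A (node 2) and B (node 0).
Reduce the network between node 2 (A) and node 0 (B) by series/parallel combination:
  Rp1 = R1 ‖ R3 (parallel, both between nodes 0 and 1) = 1/(1/43 + 1/3600) = 42.49 Ω
  Rs1 = R2 + Rp1 (series, joined only at node 1) = 62000 + 42.49 = 62040 Ω
  Rp2 = R4 ‖ Rs1 (parallel, both between nodes 0 and 2) = 1/(1/7.5 + 1/62040) = 7.499 Ω
R_th = 7.499 Ω

Final answer: V_th = 0.001194 V, R_th = 7.499 Ω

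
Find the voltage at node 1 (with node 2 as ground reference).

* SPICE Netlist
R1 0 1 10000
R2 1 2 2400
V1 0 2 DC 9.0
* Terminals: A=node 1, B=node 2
Nodal analysis, taking node 2 as the 0 V reference.
Source V1 fixes V_0 = 9 V.
KCL at each unknown node (sum of currents leaving = 0; resistances in Ω):
  Node 1: (V_1 - 9)/10000 + (V_1 - 0)/2400 = 0
Collecting terms: 0.0005167 × V_1 = 0.0009  =>  V_1 = 1.742 V
The requested potential is V_1 = 1.742 V.

Final answer: V_1 = 1.742 V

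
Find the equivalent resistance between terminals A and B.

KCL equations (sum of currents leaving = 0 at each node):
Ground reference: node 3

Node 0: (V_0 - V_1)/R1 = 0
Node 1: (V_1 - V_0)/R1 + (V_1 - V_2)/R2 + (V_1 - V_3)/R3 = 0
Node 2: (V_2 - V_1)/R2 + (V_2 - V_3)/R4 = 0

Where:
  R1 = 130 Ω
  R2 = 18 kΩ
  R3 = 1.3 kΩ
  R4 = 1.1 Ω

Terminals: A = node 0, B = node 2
Reduce the network between node 0 (A) and node 2 (B) by series/parallel combination:
  Rs1 = R3 + R4 (series, joined only at node 3) = 1300 + 1.1 = 1301 Ω
  Rp1 = R2 ‖ Rs1 (parallel, both between nodes 1 and 2) = 1/(1/18000 + 1/1301) = 1213 Ω
  Rs2 = R1 + Rp1 (series, joined only at node 1) = 130 + 1213 = 1343 Ω
R_eq = 1.343 kΩ

Final answer: 1.343 kΩ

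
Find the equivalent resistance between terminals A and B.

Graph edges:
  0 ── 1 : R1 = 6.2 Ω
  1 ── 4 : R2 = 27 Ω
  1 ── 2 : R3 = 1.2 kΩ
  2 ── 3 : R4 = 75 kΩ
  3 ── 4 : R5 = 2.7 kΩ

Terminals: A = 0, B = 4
Reduce the network between node 0 (A) and node 4 (B) by series/parallel combination:
  Rs1 = R3 + R4 (series, joined only at node 2) = 1200 + 75000 = 76200 Ω
  Rs2 = R5 + Rs1 (series, joined only at node 3) = 2700 + 76200 = 78900 Ω
  Rp1 = R2 ‖ Rs2 (parallel, both between nodes 1 and 4) = 1/(1/27 + 1/78900) = 26.99 Ω
  Rs3 = R1 + Rp1 (series, joined only at node 1) = 6.2 + 26.99 = 33.19 Ω
R_eq = 33.19 Ω

Final answer: 33.19 Ω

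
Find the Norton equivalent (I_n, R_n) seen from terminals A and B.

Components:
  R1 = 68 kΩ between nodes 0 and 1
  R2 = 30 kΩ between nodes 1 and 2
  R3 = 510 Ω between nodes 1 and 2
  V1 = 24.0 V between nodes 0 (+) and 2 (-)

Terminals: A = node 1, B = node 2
Find the Thévenin equivalent first; then I_n = V_th/R_th and R_n = R_th.
Step 1 — V_th is the open-circuit voltage V_A - V_B (nothing connected across the terminals).
Nodal analysis, taking node 2 as the 0 V reference.
Source V1 fixes V_0 = 24 V.
KCL at each unknown node (sum of currents leaving = 0; resistances in Ω):
  Node 1: (V_1 - 24)/68000 + (V_1 - 0)/30000 + (V_1 - 0)/510 = 0
Collecting terms: 0.002009 × V_1 = 0.0003529  =>  V_1 = 0.1757 V
V_th = V_1 - V_2 = 0.1757 - 0 = 0.1757 V
Step 2 — R_th: zero the source — replace V1 by a short circuit (node 2 merges into node 0) — and find the resistance seen between A (node 1) and B (node 0).
Reduce the network between node 1 (A) and node 0 (B) by series/parallel combination:
  Rp1 = R1 ‖ R2 ‖ R3 (parallel, all between nodes 0 and 1) = 1/(1/68000 + 1/30000 + 1/510) = 497.8 Ω
R_th = 497.8 Ω
I_n = V_th/R_th = 0.1757/497.8 = 0.0003529 A, and R_n = R_th = 497.8 Ω

Final answer: I_n = 0.0003529 A, R_n = 497.8 Ω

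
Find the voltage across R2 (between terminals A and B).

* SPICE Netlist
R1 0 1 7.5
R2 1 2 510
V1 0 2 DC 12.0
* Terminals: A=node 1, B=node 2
R1 and R2 are in series across V1 (node 0 → node 1 → node 2), and the output A–B is taken across R2, so this is a voltage divider.
Series current: I = V1/(R1 + R2) = 12/(7.5 + 510) = 12/517.5 = 0.02319 A
V_R2 = I × R2 = V1 × R2/(R1 + R2) = 12 × 510/517.5 = 11.83 V

Final answer: 11.83 V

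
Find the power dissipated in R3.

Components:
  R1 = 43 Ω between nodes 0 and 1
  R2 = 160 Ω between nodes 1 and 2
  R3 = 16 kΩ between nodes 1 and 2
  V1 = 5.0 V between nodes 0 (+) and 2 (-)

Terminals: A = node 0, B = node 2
Nodal analysis, taking node 2 as the 0 V reference.
Source V1 fixes V_0 = 5 V.
KCL at each unknown node (sum of currents leaving = 0; resistances in Ω):
  Node 1: (V_1 - 5)/43 + (V_1 - 0)/160 + (V_1 - 0)/16000 = 0
Collecting terms: 0.02957 × V_1 = 0.1163  =>  V_1 = 3.933 V
I_R3 = (V_1 - V_2)/R3 = (3.933 - 0)/16000 = 0.0002458 A
P_R3 = I_R3² × R3 = (0.0002458)² × 16000 = 0.0009666 W

Final answer: 0.0009666 W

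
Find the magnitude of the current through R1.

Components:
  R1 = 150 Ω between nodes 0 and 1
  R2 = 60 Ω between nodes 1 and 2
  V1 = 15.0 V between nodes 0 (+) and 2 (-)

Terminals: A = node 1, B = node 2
Nodal analysis, taking node 2 as the 0 V reference.
Source V1 fixes V_0 = 15 V.
KCL at each unknown node (sum of currents leaving = 0; resistances in Ω):
  Node 1: (V_1 - 15)/150 + (V_1 - 0)/60 = 0
Collecting terms: 0.02333 × V_1 = 0.1  =>  V_1 = 4.286 V
I_R1 = (V_0 - V_1)/R1 = (15 - 4.286)/150 = 0.07143 A
|I_R1| = 0.07143 A

Final answer: |I_R1| = 0.07143 A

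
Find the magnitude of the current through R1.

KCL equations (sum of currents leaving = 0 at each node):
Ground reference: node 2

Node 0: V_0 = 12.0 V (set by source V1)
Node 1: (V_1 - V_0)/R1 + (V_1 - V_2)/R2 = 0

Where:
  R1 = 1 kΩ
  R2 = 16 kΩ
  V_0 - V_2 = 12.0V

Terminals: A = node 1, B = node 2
Nodal analysis, taking node 2 as the 0 V reference.
Source V1 fixes V_0 = 12 V.
KCL at each unknown node (sum of currents leaving = 0; resistances in Ω):
  Node 1: (V_1 - 12)/1000 + (V_1 - 0)/16000 = 0
Collecting terms: 0.001063 × V_1 = 0.012  =>  V_1 = 11.29 V
I_R1 = (V_0 - V_1)/R1 = (12 - 11.29)/1000 = 0.0007059 A
|I_R1| = 0.0007059 A

Final answer: |I_R1| = 0.0007059 A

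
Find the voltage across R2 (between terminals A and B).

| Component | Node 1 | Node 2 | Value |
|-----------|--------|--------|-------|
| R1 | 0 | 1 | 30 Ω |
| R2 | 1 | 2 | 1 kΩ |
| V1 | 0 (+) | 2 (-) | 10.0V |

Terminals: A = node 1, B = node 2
R1 and R2 are in series across V1 (node 0 → node 1 → node 2), and the output A–B is taken across R2, so this is a voltage divider.
Series current: I = V1/(R1 + R2) = 10/(30 + 1000) = 10/1030 = 0.009709 A
V_R2 = I × R2 = V1 × R2/(R1 + R2) = 10 × 1000/1030 = 9.709 V

Final answer: 9.709 V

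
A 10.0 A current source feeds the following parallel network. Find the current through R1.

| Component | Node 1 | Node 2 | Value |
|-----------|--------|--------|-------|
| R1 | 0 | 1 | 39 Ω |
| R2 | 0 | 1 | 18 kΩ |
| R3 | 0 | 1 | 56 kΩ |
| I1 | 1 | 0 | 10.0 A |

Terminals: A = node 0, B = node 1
All resistors sit directly between nodes 0 and 1, so they are in parallel and share one voltage V; the full source current 10 A splits among them.
1/R_par = 1/39 + 1/18000 + 1/56000 = 0.02571 S  =>  R_par = 38.89 Ω
V = I × R_par = 10 × 38.89 = 388.9 V
I_R1 = V/R1 = 388.9/39 = 9.971 A

Final answer: 9.971 A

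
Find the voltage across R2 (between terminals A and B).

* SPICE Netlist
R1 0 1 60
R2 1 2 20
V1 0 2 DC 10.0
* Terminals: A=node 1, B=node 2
R1 and R2 are in series across V1 (node 0 → node 1 → node 2), and the output A–B is taken across R2, so this is a voltage divider.
Series current: I = V1/(R1 + R2) = 10/(60 + 20) = 10/80 = 0.125 A
V_R2 = I × R2 = V1 × R2/(R1 + R2) = 10 × 20/80 = 2.5 V

Final answer: 2.5 V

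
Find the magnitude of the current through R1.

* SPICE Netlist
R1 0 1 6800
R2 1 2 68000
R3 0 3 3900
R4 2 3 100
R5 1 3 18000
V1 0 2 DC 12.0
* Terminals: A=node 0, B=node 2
Nodal analysis, taking node 2 as the 0 V reference.
Source V1 fixes V_0 = 12 V.
KCL at each unknown node (sum of currents leaving = 0; resistances in Ω):
  Node 1: (V_1 - 12)/6800 + (V_1 - 0)/68000 + (V_1 - V_3)/18000 = 0
  Node 3: (V_3 - 12)/3900 + (V_3 - 0)/100 + (V_3 - V_1)/18000 = 0
Collecting terms (coefficients in siemens):
  0.0002173·V_1 - 0.00005556·V_3 = 0.001765
  0.01031·V_3 - 0.00005556·V_1 = 0.003077
Determinant D = (0.0002173)(0.01031) - (-0.00005556)(-0.00005556) = 0.000002238
V_1 = [(0.001765)(0.01031) - (-0.00005556)(0.003077)]/D = 8.208 V
V_3 = [(0.0002173)(0.003077) - (0.001765)(-0.00005556)]/D = 0.3426 V
I_R1 = (V_0 - V_1)/R1 = (12 - 8.208)/6800 = 0.0005577 A
|I_R1| = 0.0005577 A

Final answer: |I_R1| = 0.0005577 A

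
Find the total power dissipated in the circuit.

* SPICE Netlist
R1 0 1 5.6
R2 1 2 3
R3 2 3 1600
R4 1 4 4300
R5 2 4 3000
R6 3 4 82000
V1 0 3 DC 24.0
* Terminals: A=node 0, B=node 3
Nodal analysis, taking node 3 as the 0 V reference.
Source V1 fixes V_0 = 24 V.
KCL at each unknown node (sum of currents leaving = 0; resistances in Ω):
  Node 1: (V_1 - 24)/5.6 + (V_1 - V_2)/3 + (V_1 - V_4)/4300 = 0
  Node 2: (V_2 - V_1)/3 + (V_2 - 0)/1600 + (V_2 - V_4)/3000 = 0
  Node 4: (V_4 - V_1)/4300 + (V_4 - V_2)/3000 + (V_4 - 0)/82000 = 0
Collecting terms (coefficients in siemens):
  0.5121·V_1 - 0.3333·V_2 - 0.0002326·V_4 = 4.286
  0.3343·V_2 - 0.3333·V_1 - 0.0003333·V_4 = 0
  0.0005781·V_4 - 0.0002326·V_1 - 0.0003333·V_2 = 0
Solving these 3 simultaneous equations (Gaussian elimination) gives:
  V_1 = 23.91 V, V_2 = 23.87 V, V_4 = 23.38 V
Power in each resistor, P = (ΔV)²/R:
  P_R1 = (24 - 23.91)²/5.6 = 0.001294 W
  P_R2 = (23.91 - 23.87)²/3 = 0.0006822 W
  P_R3 = (23.87 - 0)²/1600 = 0.3561 W
  P_R4 = (23.91 - 23.38)²/4300 = 0.00006547 W
  P_R5 = (23.87 - 23.38)²/3000 = 0.00007852 W
  P_R6 = (0 - 23.38)²/82000 = 0.006669 W
P_total = P_R1 + P_R2 + P_R3 + P_R4 + P_R5 + P_R6 = 0.3649 W

Final answer: 0.3649 W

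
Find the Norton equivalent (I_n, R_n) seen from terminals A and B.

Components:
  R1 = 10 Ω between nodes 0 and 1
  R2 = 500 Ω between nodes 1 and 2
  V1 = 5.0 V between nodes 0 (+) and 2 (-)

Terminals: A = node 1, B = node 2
Find the Thévenin equivalent first; then I_n = V_th/R_th and R_n = R_th.
Step 1 — V_th is the open-circuit voltage V_A - V_B (nothing connected across the terminals).
Nodal analysis, taking node 2 as the 0 V reference.
Source V1 fixes V_0 = 5 V.
KCL at each unknown node (sum of currents leaving = 0; resistances in Ω):
  Node 1: (V_1 - 5)/10 + (V_1 - 0)/500 = 0
Collecting terms: 0.102 × V_1 = 0.5  =>  V_1 = 4.902 V
V_th = V_1 - V_2 = 4.902 - 0 = 4.902 V
Step 2 — R_th: zero the source — replace V1 by a short circuit (node 2 merges into node 0) — and find the resistance seen between A (node 1) and B (node 0).
Reduce the network between node 1 (A) and node 0 (B) by series/parallel combination:
  Rp1 = R1 ‖ R2 (parallel, both between nodes 0 and 1) = 1/(1/10 + 1/500) = 9.804 Ω
R_th = 9.804 Ω
I_n = V_th/R_th = 4.902/9.804 = 0.5 A, and R_n = R_th = 9.804 Ω

Final answer: I_n = 0.5 A, R_n = 9.804 Ω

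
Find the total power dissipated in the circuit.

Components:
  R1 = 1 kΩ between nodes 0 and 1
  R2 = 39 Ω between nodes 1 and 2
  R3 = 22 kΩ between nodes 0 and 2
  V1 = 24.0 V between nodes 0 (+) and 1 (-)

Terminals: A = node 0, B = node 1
Nodal analysis, taking node 1 as the 0 V reference.
Source V1 fixes V_0 = 24 V.
KCL at each unknown node (sum of currents leaving = 0; resistances in Ω):
  Node 2: (V_2 - 0)/39 + (V_2 - 24)/22000 = 0
Collecting terms: 0.02569 × V_2 = 0.001091  =>  V_2 = 0.04247 V
Power in each resistor, P = (ΔV)²/R:
  P_R1 = (24 - 0)²/1000 = 0.576 W
  P_R2 = (0 - 0.04247)²/39 = 0.00004625 W
  P_R3 = (24 - 0.04247)²/22000 = 0.02609 W
P_total = P_R1 + P_R2 + P_R3 = 0.6021 W

Final answer: 0.6021 W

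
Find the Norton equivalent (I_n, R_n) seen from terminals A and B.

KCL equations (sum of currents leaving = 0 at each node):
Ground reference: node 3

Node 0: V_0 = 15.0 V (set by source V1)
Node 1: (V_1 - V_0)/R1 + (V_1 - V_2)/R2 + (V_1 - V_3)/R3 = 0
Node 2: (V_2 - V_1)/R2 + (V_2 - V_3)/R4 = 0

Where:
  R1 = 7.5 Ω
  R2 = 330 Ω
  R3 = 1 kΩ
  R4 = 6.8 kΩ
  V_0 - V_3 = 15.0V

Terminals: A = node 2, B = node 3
Find the Thévenin equivalent first; then I_n = V_th/R_th and R_n = R_th.
Step 1 — V_th is the open-circuit voltage V_A - V_B (nothing connected across the terminals).
Nodal analysis, taking node 3 as the 0 V reference.
Source V1 fixes V_0 = 15 V.
KCL at each unknown node (sum of currents leaving = 0; resistances in Ω):
  Node 1: (V_1 - 15)/7.5 + (V_1 - V_2)/330 + (V_1 - 0)/1000 = 0
  Node 2: (V_2 - V_1)/330 + (V_2 - 0)/6800 = 0
Collecting terms (coefficients in siemens):
  0.1374·V_1 - 0.00303·V_2 = 2
  0.003177·V_2 - 0.00303·V_1 = 0
Determinant D = (0.1374)(0.003177) - (-0.00303)(-0.00303) = 0.0004273
V_1 = [(2)(0.003177) - (-0.00303)(0)]/D = 14.87 V
V_2 = [(0.1374)(0) - (2)(-0.00303)]/D = 14.18 V
V_th = V_2 - V_3 = 14.18 - 0 = 14.18 V
Step 2 — R_th: zero the source — replace V1 by a short circuit (node 3 merges into node 0) — and find the resistance seen between A (node 2) and B (node 0).
Reduce the network between node 2 (A) and node 0 (B) by series/parallel combination:
  Rp1 = R1 ‖ R3 (parallel, both between nodes 0 and 1) = 1/(1/7.5 + 1/1000) = 7.444 Ω
  Rs1 = R2 + Rp1 (series, joined only at node 1) = 330 + 7.444 = 337.4 Ω
  Rp2 = R4 ‖ Rs1 (parallel, both between nodes 0 and 2) = 1/(1/6800 + 1/337.4) = 321.5 Ω
R_th = 321.5 Ω
I_n = V_th/R_th = 14.18/321.5 = 0.04412 A, and R_n = R_th = 321.5 Ω

Final answer: I_n = 0.04412 A, R_n = 321.5 Ω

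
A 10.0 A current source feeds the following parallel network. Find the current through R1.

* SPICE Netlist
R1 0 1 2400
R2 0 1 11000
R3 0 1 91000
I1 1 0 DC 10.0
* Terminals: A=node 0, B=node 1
All resistors sit directly between nodes 0 and 1, so they are in parallel and share one voltage V; the full source current 10 A splits among them.
1/R_par = 1/2400 + 1/11000 + 1/91000 = 0.0005186 S  =>  R_par = 1928 Ω
V = I × R_par = 10 × 1928 = 19280 V
I_R1 = V/R1 = 19280/2400 = 8.035 A

Final answer: 8.035 A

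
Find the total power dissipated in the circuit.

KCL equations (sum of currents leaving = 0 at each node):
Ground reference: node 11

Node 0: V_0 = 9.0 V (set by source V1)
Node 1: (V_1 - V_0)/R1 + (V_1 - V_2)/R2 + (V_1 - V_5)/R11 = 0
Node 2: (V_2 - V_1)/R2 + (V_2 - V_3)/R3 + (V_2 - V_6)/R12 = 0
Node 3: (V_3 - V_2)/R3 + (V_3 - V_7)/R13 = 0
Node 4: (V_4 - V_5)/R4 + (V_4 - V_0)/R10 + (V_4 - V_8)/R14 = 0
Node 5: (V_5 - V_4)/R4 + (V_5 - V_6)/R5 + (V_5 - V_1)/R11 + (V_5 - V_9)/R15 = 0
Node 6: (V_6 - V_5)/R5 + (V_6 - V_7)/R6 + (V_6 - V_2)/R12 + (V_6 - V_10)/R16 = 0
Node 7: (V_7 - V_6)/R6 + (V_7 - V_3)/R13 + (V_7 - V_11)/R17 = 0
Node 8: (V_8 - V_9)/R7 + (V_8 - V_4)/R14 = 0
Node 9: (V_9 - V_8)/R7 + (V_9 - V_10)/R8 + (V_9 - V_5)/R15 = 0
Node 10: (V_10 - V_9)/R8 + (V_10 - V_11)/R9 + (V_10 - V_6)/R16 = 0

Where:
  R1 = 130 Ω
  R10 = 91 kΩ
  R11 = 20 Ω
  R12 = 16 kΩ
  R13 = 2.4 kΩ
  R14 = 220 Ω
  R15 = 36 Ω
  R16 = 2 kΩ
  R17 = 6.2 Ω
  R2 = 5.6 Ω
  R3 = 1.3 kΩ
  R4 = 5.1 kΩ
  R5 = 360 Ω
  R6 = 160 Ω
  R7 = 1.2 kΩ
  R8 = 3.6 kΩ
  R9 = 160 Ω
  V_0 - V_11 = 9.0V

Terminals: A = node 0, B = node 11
Nodal analysis, taking node 11 as the 0 V reference.
Source V1 fixes V_0 = 9 V.
KCL at each unknown node (sum of currents leaving = 0; resistances in Ω):
  Node 1: (V_1 - 9)/130 + (V_1 - V_2)/5.6 + (V_1 - V_5)/20 = 0
  Node 2: (V_2 - V_1)/5.6 + (V_2 - V_3)/1300 + (V_2 - V_6)/16000 = 0
  Node 3: (V_3 - V_2)/1300 + (V_3 - V_7)/2400 = 0
  Node 4: (V_4 - V_5)/5100 + (V_4 - 9)/91000 + (V_4 - V_8)/220 = 0
  Node 5: (V_5 - V_4)/5100 + (V_5 - V_6)/360 + (V_5 - V_1)/20 + (V_5 - V_9)/36 = 0
  Node 6: (V_6 - V_5)/360 + (V_6 - V_7)/160 + (V_6 - V_2)/16000 + (V_6 - V_10)/2000 = 0
  Node 7: (V_7 - V_6)/160 + (V_7 - V_3)/2400 + (V_7 - 0)/6.2 = 0
  Node 8: (V_8 - V_9)/1200 + (V_8 - V_4)/220 = 0
  Node 9: (V_9 - V_8)/1200 + (V_9 - V_10)/3600 + (V_9 - V_5)/36 = 0
  Node 10: (V_10 - V_9)/3600 + (V_10 - 0)/160 + (V_10 - V_6)/2000 = 0
Collecting terms (coefficients in siemens):
  0.2363·V_1 - 0.1786·V_2 - 0.05·V_5 = 0.06923
  0.1794·V_2 - 0.1786·V_1 - 0.0007692·V_3 - 0.0000625·V_6 = 0
  0.001186·V_3 - 0.0007692·V_2 - 0.0004167·V_7 = 0
  0.004753·V_4 - 0.0001961·V_5 - 0.004545·V_8 = 0.0000989
  0.08075·V_5 - 0.05·V_1 - 0.0001961·V_4 - 0.002778·V_6 - 0.02778·V_9 = 0
  0.00959·V_6 - 0.0000625·V_2 - 0.002778·V_5 - 0.00625·V_7 - 0.0005·V_10 = 0
  0.168·V_7 - 0.0004167·V_3 - 0.00625·V_6 = 0
  0.005379·V_8 - 0.004545·V_4 - 0.0008333·V_9 = 0
  0.02889·V_9 - 0.02778·V_5 - 0.0008333·V_8 - 0.0002778·V_10 = 0
  0.007028·V_10 - 0.0005·V_6 - 0.0002778·V_9 = 0
Solving these 10 simultaneous equations (Gaussian elimination) gives:
  V_1 = 6.863 V, V_2 = 6.851 V, V_3 = 4.474 V, V_4 = 6.559 V
  V_5 = 6.577 V, V_6 = 2.027 V, V_7 = 0.08652 V, V_8 = 6.553 V
  V_9 = 6.517 V, V_10 = 0.4018 V
Power in each resistor, P = (ΔV)²/R:
  P_R1 = (9 - 6.863)²/130 = 0.03513 W
  P_R2 = (6.863 - 6.851)²/5.6 = 0.0000254 W
  P_R3 = (6.851 - 4.474)²/1300 = 0.004345 W
  P_R4 = (6.559 - 6.577)²/5100 = 0.00000005795 W
  P_R5 = (6.577 - 2.027)²/360 = 0.0575 W
  P_R6 = (2.027 - 0.08652)²/160 = 0.02353 W
  P_R7 = (6.553 - 6.517)²/1200 = 0.000001094 W
  P_R8 = (6.517 - 0.4018)²/3600 = 0.01039 W
  P_R9 = (0.4018 - 0)²/160 = 0.001009 W
  P_R10 = (9 - 6.559)²/91000 = 0.00006545 W
  P_R11 = (6.863 - 6.577)²/20 = 0.004096 W
  P_R12 = (6.851 - 2.027)²/16000 = 0.001454 W
  P_R13 = (4.474 - 0.08652)²/2400 = 0.008022 W
  P_R14 = (6.559 - 6.553)²/220 = 0.0000002005 W
  P_R15 = (6.577 - 6.517)²/36 = 0.0001002 W
  P_R16 = (2.027 - 0.4018)²/2000 = 0.00132 W
  P_R17 = (0.08652 - 0)²/6.2 = 0.001207 W
P_total = P_R1 + P_R2 + P_R3 + P_R4 + P_R5 + P_R6 + P_R7 + P_R8 + P_R9 + P_R10 + P_R11 + P_R12 + P_R13 + P_R14 + P_R15 + P_R16 + P_R17 = 0.1482 W

Final answer: 0.1482 W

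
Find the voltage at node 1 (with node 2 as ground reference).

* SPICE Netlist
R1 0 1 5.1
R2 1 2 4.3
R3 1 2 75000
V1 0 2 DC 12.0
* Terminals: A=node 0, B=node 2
Nodal analysis, taking node 2 as the 0 V reference.
Source V1 fixes V_0 = 12 V.
KCL at each unknown node (sum of currents leaving = 0; resistances in Ω):
  Node 1: (V_1 - 12)/5.1 + (V_1 - 0)/4.3 + (V_1 - 0)/75000 = 0
Collecting terms: 0.4286 × V_1 = 2.353  =>  V_1 = 5.489 V
The requested potential is V_1 = 5.489 V.

Final answer: V_1 = 5.489 V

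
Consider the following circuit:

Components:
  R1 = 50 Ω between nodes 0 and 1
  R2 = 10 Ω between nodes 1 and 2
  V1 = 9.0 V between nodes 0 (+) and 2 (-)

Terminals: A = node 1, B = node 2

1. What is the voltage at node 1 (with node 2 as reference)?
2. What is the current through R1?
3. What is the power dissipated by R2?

Nodal analysis, taking node 2 as the 0 V reference.
Source V1 fixes V_0 = 9 V.
KCL at each unknown node (sum of currents leaving = 0; resistances in Ω):
  Node 1: (V_1 - 9)/50 + (V_1 - 0)/10 = 0
Collecting terms: 0.12 × V_1 = 0.18  =>  V_1 = 1.5 V
Part 1:
  Read off the nodal solution: V_1 = 1.5 V
Part 2:
  I_R1 = (V_0 - V_1)/R1 = (9 - 1.5)/50 = 0.15 A
  Magnitude: I_R1 = 0.15 A
Part 3:
  I_R2 = (V_1 - V_2)/R2 = (1.5 - 0)/10 = 0.15 A
  P_R2 = I_R2² × R2 = (0.15)² × 10 = 0.225 W

Final answers:
1. V_1 = 1.5 V
2. I_R1 = 0.15 A
3. P_R2 = 0.225 W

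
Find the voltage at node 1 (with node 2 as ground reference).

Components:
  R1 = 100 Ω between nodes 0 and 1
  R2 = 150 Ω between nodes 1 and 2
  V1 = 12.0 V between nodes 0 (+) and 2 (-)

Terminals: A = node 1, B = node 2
Nodal analysis, taking node 2 as the 0 V reference.
Source V1 fixes V_0 = 12 V.
KCL at each unknown node (sum of currents leaving = 0; resistances in Ω):
  Node 1: (V_1 - 12)/100 + (V_1 - 0)/150 = 0
Collecting terms: 0.01667 × V_1 = 0.12  =>  V_1 = 7.2 V
The requested potential is V_1 = 7.2 V.

Final answer: V_1 = 7.2 V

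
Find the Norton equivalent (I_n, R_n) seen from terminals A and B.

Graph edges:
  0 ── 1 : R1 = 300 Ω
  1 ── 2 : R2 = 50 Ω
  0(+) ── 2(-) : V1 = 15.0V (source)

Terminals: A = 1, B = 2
Find the Thévenin equivalent first; then I_n = V_th/R_th and R_n = R_th.
Step 1 — V_th is the open-circuit voltage V_A - V_B (nothing connected across the terminals).
Nodal analysis, taking node 2 as the 0 V reference.
Source V1 fixes V_0 = 15 V.
KCL at each unknown node (sum of currents leaving = 0; resistances in Ω):
  Node 1: (V_1 - 15)/300 + (V_1 - 0)/50 = 0
Collecting terms: 0.02333 × V_1 = 0.05  =>  V_1 = 2.143 V
V_th = V_1 - V_2 = 2.143 - 0 = 2.143 V
Step 2 — R_th: zero the source — replace V1 by a short circuit (node 2 merges into node 0) — and find the resistance seen between A (node 1) and B (node 0).
Reduce the network between node 1 (A) and node 0 (B) by series/parallel combination:
  Rp1 = R1 ‖ R2 (parallel, both between nodes 0 and 1) = 1/(1/300 + 1/50) = 42.86 Ω
R_th = 42.86 Ω
I_n = V_th/R_th = 2.143/42.86 = 0.05 A, and R_n = R_th = 42.86 Ω

Final answer: I_n = 0.05 A, R_n = 42.86 Ω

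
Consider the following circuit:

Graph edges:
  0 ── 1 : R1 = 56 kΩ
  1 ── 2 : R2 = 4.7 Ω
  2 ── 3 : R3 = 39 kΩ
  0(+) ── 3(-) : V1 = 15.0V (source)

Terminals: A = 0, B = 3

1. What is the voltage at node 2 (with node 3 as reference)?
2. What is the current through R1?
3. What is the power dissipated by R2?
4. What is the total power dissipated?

Nodal analysis, taking node 3 as the 0 V reference.
Source V1 fixes V_0 = 15 V.
KCL at each unknown node (sum of currents leaving = 0; resistances in Ω):
  Node 1: (V_1 - 15)/56000 + (V_1 - V_2)/4.7 = 0
  Node 2: (V_2 - V_1)/4.7 + (V_2 - 0)/39000 = 0
Collecting terms (coefficients in siemens):
  0.2128·V_1 - 0.2128·V_2 = 0.0002679
  0.2128·V_2 - 0.2128·V_1 = 0
Determinant D = (0.2128)(0.2128) - (-0.2128)(-0.2128) = 0.000009255
V_1 = [(0.0002679)(0.2128) - (-0.2128)(0)]/D = 6.158 V
V_2 = [(0.2128)(0) - (0.0002679)(-0.2128)]/D = 6.158 V
Part 1:
  Read off the nodal solution: V_2 = 6.158 V
Part 2:
  I_R1 = (V_0 - V_1)/R1 = (15 - 6.158)/56000 = 0.0001579 A
  Magnitude: I_R1 = 0.0001579 A
Part 3:
  I_R2 = (V_1 - V_2)/R2 = (6.158 - 6.158)/4.7 = 0.0001579 A
  P_R2 = I_R2² × R2 = (0.0001579)² × 4.7 = 0.0000001172 W
Part 4:
  Power in each resistor, P = (ΔV)²/R:
    P_R1 = (15 - 6.158)²/56000 = 0.001396 W
    P_R2 = (6.158 - 6.158)²/4.7 = 0.0000001172 W
    P_R3 = (6.158 - 0)²/39000 = 0.0009722 W
  P_total = P_R1 + P_R2 + P_R3 = 0.002368 W

Final answers:
1. V_2 = 6.158 V
2. I_R1 = 0.0001579 A
3. P_R2 = 1.172e-07 W
4. P_total = 0.002368 W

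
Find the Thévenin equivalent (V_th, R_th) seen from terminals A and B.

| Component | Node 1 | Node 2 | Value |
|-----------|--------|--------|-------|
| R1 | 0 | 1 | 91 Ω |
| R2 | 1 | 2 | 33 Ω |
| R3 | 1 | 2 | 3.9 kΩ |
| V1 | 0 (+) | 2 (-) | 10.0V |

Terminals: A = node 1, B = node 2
Step 1 — V_th is the open-circuit voltage V_A - V_B (nothing connected across the terminals).
Nodal analysis, taking node 2 as the 0 V reference.
Source V1 fixes V_0 = 10 V.
KCL at each unknown node (sum of currents leaving = 0; resistances in Ω):
  Node 1: (V_1 - 10)/91 + (V_1 - 0)/33 + (V_1 - 0)/3900 = 0
Collecting terms: 0.04155 × V_1 = 0.1099  =>  V_1 = 2.645 V
V_th = V_1 - V_2 = 2.645 - 0 = 2.645 V
Step 2 — R_th: zero the source — replace V1 by a short circuit (node 2 merges into node 0) — and find the resistance seen between A (node 1) and B (node 0).
Reduce the network between node 1 (A) and node 0 (B) by series/parallel combination:
  Rp1 = R1 ‖ R2 ‖ R3 (parallel, all between nodes 0 and 1) = 1/(1/91 + 1/33 + 1/3900) = 24.07 Ω
R_th = 24.07 Ω

Final answer: V_th = 2.645 V, R_th = 24.07 Ω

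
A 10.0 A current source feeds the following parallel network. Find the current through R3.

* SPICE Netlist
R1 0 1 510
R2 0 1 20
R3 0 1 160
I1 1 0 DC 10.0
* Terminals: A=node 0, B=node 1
All resistors sit directly between nodes 0 and 1, so they are in parallel and share one voltage V; the full source current 10 A splits among them.
1/R_par = 1/510 + 1/20 + 1/160 = 0.05821 S  =>  R_par = 17.18 Ω
V = I × R_par = 10 × 17.18 = 171.8 V
I_R3 = V/R3 = 171.8/160 = 1.074 A

Final answer: 1.074 A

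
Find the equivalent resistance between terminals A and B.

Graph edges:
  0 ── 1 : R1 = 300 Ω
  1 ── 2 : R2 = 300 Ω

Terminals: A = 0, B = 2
Reduce the network between node 0 (A) and node 2 (B) by series/parallel combination:
  Rs1 = R1 + R2 (series, joined only at node 1) = 300 + 300 = 600 Ω
R_eq = 600 Ω

Final answer: 600 Ω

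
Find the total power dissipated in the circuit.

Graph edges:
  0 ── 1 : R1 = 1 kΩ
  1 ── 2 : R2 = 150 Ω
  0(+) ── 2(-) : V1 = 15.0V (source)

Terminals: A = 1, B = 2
Nodal analysis, taking node 2 as the 0 V reference.
Source V1 fixes V_0 = 15 V.
KCL at each unknown node (sum of currents leaving = 0; resistances in Ω):
  Node 1: (V_1 - 15)/1000 + (V_1 - 0)/150 = 0
Collecting terms: 0.007667 × V_1 = 0.015  =>  V_1 = 1.957 V
Power in each resistor, P = (ΔV)²/R:
  P_R1 = (15 - 1.957)²/1000 = 0.1701 W
  P_R2 = (1.957 - 0)²/150 = 0.02552 W
P_total = P_R1 + P_R2 = 0.1957 W

Final answer: 0.1957 W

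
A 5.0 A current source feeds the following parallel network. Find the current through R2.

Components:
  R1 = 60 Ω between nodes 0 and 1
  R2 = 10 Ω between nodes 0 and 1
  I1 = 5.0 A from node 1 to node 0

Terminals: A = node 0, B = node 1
All resistors sit directly between nodes 0 and 1, so they are in parallel and share one voltage V; the full source current 5 A splits among them.
1/R_par = 1/60 + 1/10 = 0.1167 S  =>  R_par = 8.571 Ω
V = I × R_par = 5 × 8.571 = 42.86 V
I_R2 = V/R2 = 42.86/10 = 4.286 A

Final answer: 4.286 A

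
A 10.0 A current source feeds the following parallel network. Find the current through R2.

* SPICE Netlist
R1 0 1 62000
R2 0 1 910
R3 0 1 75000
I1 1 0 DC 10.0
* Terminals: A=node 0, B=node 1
All resistors sit directly between nodes 0 and 1, so they are in parallel and share one voltage V; the full source current 10 A splits among them.
1/R_par = 1/62000 + 1/910 + 1/75000 = 0.001128 S  =>  R_par = 886.2 Ω
V = I × R_par = 10 × 886.2 = 8862 V
I_R2 = V/R2 = 8862/910 = 9.739 A

Final answer: 9.739 A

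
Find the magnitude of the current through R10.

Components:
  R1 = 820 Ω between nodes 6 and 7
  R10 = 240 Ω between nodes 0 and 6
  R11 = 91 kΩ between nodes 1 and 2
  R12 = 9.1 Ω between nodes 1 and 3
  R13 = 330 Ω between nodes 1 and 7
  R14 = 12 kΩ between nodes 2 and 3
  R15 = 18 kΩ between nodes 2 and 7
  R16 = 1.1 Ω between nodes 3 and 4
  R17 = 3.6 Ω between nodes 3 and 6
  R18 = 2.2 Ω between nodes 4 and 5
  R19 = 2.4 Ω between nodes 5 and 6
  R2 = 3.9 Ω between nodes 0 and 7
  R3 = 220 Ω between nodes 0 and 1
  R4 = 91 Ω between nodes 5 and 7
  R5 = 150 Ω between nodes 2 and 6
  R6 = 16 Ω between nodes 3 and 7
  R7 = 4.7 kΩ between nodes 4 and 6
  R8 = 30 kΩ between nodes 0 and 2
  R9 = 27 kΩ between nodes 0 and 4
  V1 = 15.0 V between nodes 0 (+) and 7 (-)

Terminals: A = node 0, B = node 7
Nodal analysis, taking node 7 as the 0 V reference.
Source V1 fixes V_0 = 15 V.
KCL at each unknown node (sum of currents leaving = 0; resistances in Ω):
  Node 1: (V_1 - 15)/220 + (V_1 - V_2)/91000 + (V_1 - V_3)/9.1 + (V_1 - 0)/330 = 0
  Node 2: (V_2 - V_6)/150 + (V_2 - 15)/30000 + (V_2 - V_1)/91000 + (V_2 - V_3)/12000 + (V_2 - 0)/18000 = 0
  Node 3: (V_3 - 0)/16 + (V_3 - V_1)/9.1 + (V_3 - V_2)/12000 + (V_3 - V_4)/1.1 + (V_3 - V_6)/3.6 = 0
  Node 4: (V_4 - V_6)/4700 + (V_4 - 15)/27000 + (V_4 - V_3)/1.1 + (V_4 - V_5)/2.2 = 0
  Node 5: (V_5 - 0)/91 + (V_5 - V_4)/2.2 + (V_5 - V_6)/2.4 = 0
  Node 6: (V_6 - 0)/820 + (V_6 - V_2)/150 + (V_6 - V_4)/4700 + (V_6 - 15)/240 + (V_6 - V_3)/3.6 + (V_6 - V_5)/2.4 = 0
Collecting terms (coefficients in siemens):
  0.1175·V_1 - 0.00001099·V_2 - 0.1099·V_3 = 0.06818
  0.00685·V_2 - 0.00001099·V_1 - 0.00008333·V_3 - 0.006667·V_6 = 0.0005
  1.359·V_3 - 0.1099·V_1 - 0.00008333·V_2 - 0.9091·V_4 - 0.2778·V_6 = 0
  1.364·V_4 - 0.9091·V_3 - 0.4545·V_5 - 0.0002128·V_6 = 0.0005556
  0.8822·V_5 - 0.4545·V_4 - 0.4167·V_6 = 0
  0.7067·V_6 - 0.006667·V_2 - 0.2778·V_3 - 0.0002128·V_4 - 0.4167·V_5 = 0.0625
Solving these 6 simultaneous equations (Gaussian elimination) gives:
  V_1 = 1.954 V, V_2 = 1.62 V, V_3 = 1.468 V, V_4 = 1.48 V
  V_5 = 1.503 V, V_6 = 1.568 V
I_R10 = (V_0 - V_6)/R10 = (15 - 1.568)/240 = 0.05597 A
|I_R10| = 0.05597 A

Final answer: |I_R10| = 0.05597 A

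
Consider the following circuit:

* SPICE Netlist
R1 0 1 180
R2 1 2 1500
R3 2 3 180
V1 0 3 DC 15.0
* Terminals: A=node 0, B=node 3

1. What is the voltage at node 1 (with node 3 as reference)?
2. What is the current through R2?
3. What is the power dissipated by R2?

Nodal analysis, taking node 3 as the 0 V reference.
Source V1 fixes V_0 = 15 V.
KCL at each unknown node (sum of currents leaving = 0; resistances in Ω):
  Node 1: (V_1 - 15)/180 + (V_1 - V_2)/1500 = 0
  Node 2: (V_2 - V_1)/1500 + (V_2 - 0)/180 = 0
Collecting terms (coefficients in siemens):
  0.006222·V_1 - 0.0006667·V_2 = 0.08333
  0.006222·V_2 - 0.0006667·V_1 = 0
Determinant D = (0.006222)(0.006222) - (-0.0006667)(-0.0006667) = 0.00003827
V_1 = [(0.08333)(0.006222) - (-0.0006667)(0)]/D = 13.55 V
V_2 = [(0.006222)(0) - (0.08333)(-0.0006667)]/D = 1.452 V
Part 1:
  Read off the nodal solution: V_1 = 13.55 V
Part 2:
  I_R2 = (V_1 - V_2)/R2 = (13.55 - 1.452)/1500 = 0.008065 A
  Magnitude: I_R2 = 0.008065 A
Part 3:
  I_R2 = (V_1 - V_2)/R2 = (13.55 - 1.452)/1500 = 0.008065 A
  P_R2 = I_R2² × R2 = (0.008065)² × 1500 = 0.09755 W

Final answers:
1. V_1 = 13.55 V
2. I_R2 = 0.008065 A
3. P_R2 = 0.09755 W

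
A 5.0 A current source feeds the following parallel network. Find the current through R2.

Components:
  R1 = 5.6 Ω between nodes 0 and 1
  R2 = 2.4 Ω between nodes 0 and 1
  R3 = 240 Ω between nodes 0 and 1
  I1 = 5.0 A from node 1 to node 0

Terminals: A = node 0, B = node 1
All resistors sit directly between nodes 0 and 1, so they are in parallel and share one voltage V; the full source current 5 A splits among them.
1/R_par = 1/5.6 + 1/2.4 + 1/240 = 0.5994 S  =>  R_par = 1.668 Ω
V = I × R_par = 5 × 1.668 = 8.342 V
I_R2 = V/R2 = 8.342/2.4 = 3.476 A

Final answer: 3.476 A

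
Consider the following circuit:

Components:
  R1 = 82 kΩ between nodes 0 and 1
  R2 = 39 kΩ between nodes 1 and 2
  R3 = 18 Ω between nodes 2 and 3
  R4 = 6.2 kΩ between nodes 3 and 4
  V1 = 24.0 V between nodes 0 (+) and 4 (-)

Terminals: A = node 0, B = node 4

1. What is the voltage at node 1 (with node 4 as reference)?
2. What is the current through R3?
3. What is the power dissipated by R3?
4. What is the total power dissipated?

Nodal analysis, taking node 4 as the 0 V reference.
Source V1 fixes V_0 = 24 V.
KCL at each unknown node (sum of currents leaving = 0; resistances in Ω):
  Node 1: (V_1 - 24)/82000 + (V_1 - V_2)/39000 = 0
  Node 2: (V_2 - V_1)/39000 + (V_2 - V_3)/18 = 0
  Node 3: (V_3 - V_2)/18 + (V_3 - 0)/6200 = 0
Collecting terms (coefficients in siemens):
  0.00003784·V_1 - 0.00002564·V_2 = 0.0002927
  0.05558·V_2 - 0.00002564·V_1 - 0.05556·V_3 = 0
  0.05572·V_3 - 0.05556·V_2 = 0
Solving these 3 simultaneous equations (Gaussian elimination) gives:
  V_1 = 8.53 V, V_2 = 1.173 V, V_3 = 1.17 V
Part 1:
  Read off the nodal solution: V_1 = 8.53 V
Part 2:
  I_R3 = (V_2 - V_3)/R3 = (1.173 - 1.17)/18 = 0.0001887 A
  Magnitude: I_R3 = 0.0001887 A
Part 3:
  I_R3 = (V_2 - V_3)/R3 = (1.173 - 1.17)/18 = 0.0001887 A
  P_R3 = I_R3² × R3 = (0.0001887)² × 18 = 0.0000006406 W
Part 4:
  Power in each resistor, P = (ΔV)²/R:
    P_R1 = (24 - 8.53)²/82000 = 0.002918 W
    P_R2 = (8.53 - 1.173)²/39000 = 0.001388 W
    P_R3 = (1.173 - 1.17)²/18 = 0.0000006406 W
    P_R4 = (1.17 - 0)²/6200 = 0.0002207 W
  P_total = P_R1 + P_R2 + P_R3 + P_R4 = 0.004528 W

Final answers:
1. V_1 = 8.53 V
2. I_R3 = 0.0001887 A
3. P_R3 = 6.406e-07 W
4. P_total = 0.004528 W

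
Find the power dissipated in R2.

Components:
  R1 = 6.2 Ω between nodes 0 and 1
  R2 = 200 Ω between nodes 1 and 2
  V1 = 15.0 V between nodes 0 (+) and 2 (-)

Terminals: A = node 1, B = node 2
Nodal analysis, taking node 2 as the 0 V reference.
Source V1 fixes V_0 = 15 V.
KCL at each unknown node (sum of currents leaving = 0; resistances in Ω):
  Node 1: (V_1 - 15)/6.2 + (V_1 - 0)/200 = 0
Collecting terms: 0.1663 × V_1 = 2.419  =>  V_1 = 14.55 V
I_R2 = (V_1 - V_2)/R2 = (14.55 - 0)/200 = 0.07274 A
P_R2 = I_R2² × R2 = (0.07274)² × 200 = 1.058 W

Final answer: 1.058 W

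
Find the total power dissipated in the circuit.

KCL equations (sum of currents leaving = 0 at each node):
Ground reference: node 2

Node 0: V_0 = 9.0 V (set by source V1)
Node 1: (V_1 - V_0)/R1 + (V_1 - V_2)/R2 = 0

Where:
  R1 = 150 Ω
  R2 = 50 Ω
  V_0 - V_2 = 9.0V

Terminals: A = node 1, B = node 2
Nodal analysis, taking node 2 as the 0 V reference.
Source V1 fixes V_0 = 9 V.
KCL at each unknown node (sum of currents leaving = 0; resistances in Ω):
  Node 1: (V_1 - 9)/150 + (V_1 - 0)/50 = 0
Collecting terms: 0.02667 × V_1 = 0.06  =>  V_1 = 2.25 V
Power in each resistor, P = (ΔV)²/R:
  P_R1 = (9 - 2.25)²/150 = 0.3038 W
  P_R2 = (2.25 - 0)²/50 = 0.1013 W
P_total = P_R1 + P_R2 = 0.405 W

Final answer: 0.405 W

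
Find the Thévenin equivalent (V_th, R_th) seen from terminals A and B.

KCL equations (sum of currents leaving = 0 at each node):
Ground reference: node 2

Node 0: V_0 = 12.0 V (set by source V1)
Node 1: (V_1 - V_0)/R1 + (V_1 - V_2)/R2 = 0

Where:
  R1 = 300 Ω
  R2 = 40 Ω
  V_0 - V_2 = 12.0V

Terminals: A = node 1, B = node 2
Step 1 — V_th is the open-circuit voltage V_A - V_B (nothing connected across the terminals).
Nodal analysis, taking node 2 as the 0 V reference.
Source V1 fixes V_0 = 12 V.
KCL at each unknown node (sum of currents leaving = 0; resistances in Ω):
  Node 1: (V_1 - 12)/300 + (V_1 - 0)/40 = 0
Collecting terms: 0.02833 × V_1 = 0.04  =>  V_1 = 1.412 V
V_th = V_1 - V_2 = 1.412 - 0 = 1.412 V
Step 2 — R_th: zero the source — replace V1 by a short circuit (node 2 merges into node 0) — and find the resistance seen between A (node 1) and B (node 0).
Reduce the network between node 1 (A) and node 0 (B) by series/parallel combination:
  Rp1 = R1 ‖ R2 (parallel, both between nodes 0 and 1) = 1/(1/300 + 1/40) = 35.29 Ω
R_th = 35.29 Ω

Final answer: V_th = 1.412 V, R_th = 35.29 Ω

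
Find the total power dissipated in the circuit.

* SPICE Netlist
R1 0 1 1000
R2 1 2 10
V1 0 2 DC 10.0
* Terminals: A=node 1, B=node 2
Nodal analysis, taking node 2 as the 0 V reference.
Source V1 fixes V_0 = 10 V.
KCL at each unknown node (sum of currents leaving = 0; resistances in Ω):
  Node 1: (V_1 - 10)/1000 + (V_1 - 0)/10 = 0
Collecting terms: 0.101 × V_1 = 0.01  =>  V_1 = 0.09901 V
Power in each resistor, P = (ΔV)²/R:
  P_R1 = (10 - 0.09901)²/1000 = 0.09803 W
  P_R2 = (0.09901 - 0)²/10 = 0.0009803 W
P_total = P_R1 + P_R2 = 0.09901 W

Final answer: 0.09901 W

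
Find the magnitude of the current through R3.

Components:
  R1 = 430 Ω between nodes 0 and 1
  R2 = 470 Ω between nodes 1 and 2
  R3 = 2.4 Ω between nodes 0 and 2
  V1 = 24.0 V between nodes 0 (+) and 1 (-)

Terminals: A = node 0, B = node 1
Nodal analysis, taking node 1 as the 0 V reference.
Source V1 fixes V_0 = 24 V.
KCL at each unknown node (sum of currents leaving = 0; resistances in Ω):
  Node 2: (V_2 - 0)/470 + (V_2 - 24)/2.4 = 0
Collecting terms: 0.4188 × V_2 = 10  =>  V_2 = 23.88 V
I_R3 = (V_0 - V_2)/R3 = (24 - 23.88)/2.4 = 0.0508 A
|I_R3| = 0.0508 A

Final answer: |I_R3| = 0.0508 A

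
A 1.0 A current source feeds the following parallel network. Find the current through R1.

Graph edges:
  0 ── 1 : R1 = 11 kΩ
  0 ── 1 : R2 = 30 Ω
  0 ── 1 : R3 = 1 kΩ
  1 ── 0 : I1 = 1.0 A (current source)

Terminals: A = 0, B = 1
All resistors sit directly between nodes 0 and 1, so they are in parallel and share one voltage V; the full source current 1 A splits among them.
1/R_par = 1/11000 + 1/30 + 1/1000 = 0.03442 S  =>  R_par = 29.05 Ω
V = I × R_par = 1 × 29.05 = 29.05 V
I_R1 = V/R1 = 29.05/11000 = 0.002641 A

Final answer: 0.002641 A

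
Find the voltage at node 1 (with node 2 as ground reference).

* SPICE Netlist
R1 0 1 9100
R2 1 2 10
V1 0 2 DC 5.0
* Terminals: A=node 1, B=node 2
Nodal analysis, taking node 2 as the 0 V reference.
Source V1 fixes V_0 = 5 V.
KCL at each unknown node (sum of currents leaving = 0; resistances in Ω):
  Node 1: (V_1 - 5)/9100 + (V_1 - 0)/10 = 0
Collecting terms: 0.1001 × V_1 = 0.0005495  =>  V_1 = 0.005488 V
The requested potential is V_1 = 0.005488 V.

Final answer: V_1 = 0.005488 V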